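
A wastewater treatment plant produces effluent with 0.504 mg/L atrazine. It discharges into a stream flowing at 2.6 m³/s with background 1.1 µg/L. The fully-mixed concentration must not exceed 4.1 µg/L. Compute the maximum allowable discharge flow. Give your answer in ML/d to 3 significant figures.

1.35 ML/d

1.1 µg/L = 0.0011 mg/L.
4.1 µg/L = 0.0041 mg/L.
Mass balance at complete mixing: C_std·(Q_w + Q_r) = Q_w·C_e + Q_r·C_b.
Rearranging, Q_w = Q_r·(C_std − C_b)/(C_e − C_std) = 2.6·(0.0041 − 0.0011) / (0.504 − 0.0041) = 0.0156 m³/s.
= 1.348 ML/d.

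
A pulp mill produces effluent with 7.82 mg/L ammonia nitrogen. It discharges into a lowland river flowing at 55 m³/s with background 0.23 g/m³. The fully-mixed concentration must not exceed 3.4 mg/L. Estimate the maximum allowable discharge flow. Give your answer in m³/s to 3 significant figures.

39.4 m³/s

Mass balance at complete mixing: C_std·(Q_w + Q_r) = Q_w·C_e + Q_r·C_b.
Rearranging, Q_w = Q_r·(C_std − C_b)/(C_e − C_std) = 55·(3.4 − 0.23) / (7.82 − 3.4) = 39.45 m³/s.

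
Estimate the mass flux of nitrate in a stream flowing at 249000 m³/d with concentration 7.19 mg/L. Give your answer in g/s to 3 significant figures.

249000 m³/d = 2.882 m³/s.
Mass flux = Q·C = 2.882 m³/s × 7.19 g/m³ = 20.72 g/s.

20.7 g/s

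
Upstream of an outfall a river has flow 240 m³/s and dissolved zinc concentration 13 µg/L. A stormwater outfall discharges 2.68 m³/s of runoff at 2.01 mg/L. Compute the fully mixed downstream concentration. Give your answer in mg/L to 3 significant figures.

0.0351 mg/L

13 µg/L = 0.013 mg/L.
By mass balance at complete mixing, C = (2.68·2.01 + 240·0.013) / (2.68 + 240) = 8.507/242.7 = 0.03505 mg/L.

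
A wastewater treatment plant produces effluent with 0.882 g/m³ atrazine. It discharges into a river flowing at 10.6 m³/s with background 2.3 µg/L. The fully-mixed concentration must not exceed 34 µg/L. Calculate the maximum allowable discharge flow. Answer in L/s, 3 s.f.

396 L/s

2.3 µg/L = 0.0023 mg/L.
34 µg/L = 0.034 mg/L.
Mass balance at complete mixing: C_std·(Q_w + Q_r) = Q_w·C_e + Q_r·C_b.
Rearranging, Q_w = Q_r·(C_std − C_b)/(C_e − C_std) = 10.6·(0.034 − 0.0023) / (0.882 − 0.034) = 0.3963 m³/s.
= 396.3 L/s.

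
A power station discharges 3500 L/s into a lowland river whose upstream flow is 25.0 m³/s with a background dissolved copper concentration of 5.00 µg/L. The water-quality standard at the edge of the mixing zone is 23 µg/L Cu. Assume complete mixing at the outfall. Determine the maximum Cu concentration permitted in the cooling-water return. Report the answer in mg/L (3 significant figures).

0.152 mg/L

3500 L/s = 3.5 m³/s.
5.00 µg/L = 0.005 mg/L.
23 µg/L = 0.023 mg/L.
Mass balance: 0.023·28.5 = 3.5·Cₑ + 25·0.005.
Cₑ = (0.6555 − 0.125) / 3.5 = 0.1516 mg/L.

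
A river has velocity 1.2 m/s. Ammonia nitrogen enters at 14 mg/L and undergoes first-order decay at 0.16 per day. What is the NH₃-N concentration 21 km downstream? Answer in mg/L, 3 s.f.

13.6 mg/L

Travel time t = 21 km / 1.2 m/s = 2.1e+04/1.2 = 1.75e+04 s = 0.2025 d.
First-order decay: C = 14·exp(−0.16·0.2025) = 14·0.9681 = 13.55 mg/L.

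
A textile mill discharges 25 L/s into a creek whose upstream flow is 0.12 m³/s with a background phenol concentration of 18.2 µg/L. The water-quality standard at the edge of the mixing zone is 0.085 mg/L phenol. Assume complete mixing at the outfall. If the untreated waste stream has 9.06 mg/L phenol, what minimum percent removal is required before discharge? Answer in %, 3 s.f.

25 L/s = 0.025 m³/s.
18.2 µg/L = 0.0182 mg/L.
Mass balance: 0.085·0.145 = 0.025·Cₑ + 0.12·0.0182.
Cₑ = (0.01233 − 0.002184) / 0.025 = 0.4056 mg/L.
Required removal = 1 − 0.4056/9.06 = 95.52 %.

95.5 %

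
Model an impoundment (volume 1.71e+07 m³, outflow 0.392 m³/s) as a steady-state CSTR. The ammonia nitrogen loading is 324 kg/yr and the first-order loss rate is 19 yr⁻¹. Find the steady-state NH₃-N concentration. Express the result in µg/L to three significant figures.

Outflow Q = 0.392 m³/s × 3.156e+07 s/yr = 1.237e+07 m³/yr.
Steady-state CSTR mass balance: W = Q·C + k·V·C, so C = W/(Q + kV).
Q + kV = 1.237e+07 + 19·1.71e+07 = 3.373e+08 m³/yr.
C = 324/3.373e+08 = 9.607e-07 kg/m³ = 0.0009607 mg/L = 0.9607 µg/L.

0.961 µg/L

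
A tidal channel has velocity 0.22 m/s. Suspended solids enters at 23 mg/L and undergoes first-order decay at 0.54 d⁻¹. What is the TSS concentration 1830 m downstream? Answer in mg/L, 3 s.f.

Travel time t = 1830 m / 0.22 m/s = 1830/0.22 = 8318 s = 0.09628 d.
First-order decay: C = 23·exp(−0.54·0.09628) = 23·0.9493 = 21.83 mg/L.

21.8 mg/L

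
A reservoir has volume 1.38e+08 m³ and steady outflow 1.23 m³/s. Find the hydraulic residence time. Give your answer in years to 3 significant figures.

Q = 1.23 m³/s × 3.156e+07 s/yr = 3.882e+07 m³/yr.
Hydraulic residence time τ = V/Q = 1.38e+08/3.882e+07 = 3.555 yr.

3.56 yr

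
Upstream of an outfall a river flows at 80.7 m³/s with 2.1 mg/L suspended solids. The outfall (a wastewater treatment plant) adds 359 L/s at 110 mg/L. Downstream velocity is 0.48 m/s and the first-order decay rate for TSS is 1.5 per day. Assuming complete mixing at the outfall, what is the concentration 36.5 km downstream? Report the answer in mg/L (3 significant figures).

359 L/s = 0.359 m³/s.
After complete mixing, C₀ = (0.359·110 + 80.7·2.1) / 81.06 = 2.578 mg/L.
Travel time t = 3.65e+04 m / 0.48 m/s = 7.604e+04 s = 0.8801 d.
C = 2.578·exp(−1.5·0.8801) = 2.578·0.2671 = 0.6885 mg/L.

0.689 mg/L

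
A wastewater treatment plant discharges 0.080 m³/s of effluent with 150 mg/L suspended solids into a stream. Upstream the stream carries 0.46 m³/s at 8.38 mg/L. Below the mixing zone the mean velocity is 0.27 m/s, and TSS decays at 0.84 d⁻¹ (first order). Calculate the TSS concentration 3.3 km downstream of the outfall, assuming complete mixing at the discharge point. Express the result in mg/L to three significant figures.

After complete mixing, C₀ = (0.08·150 + 0.46·8.38) / 0.54 = 29.36 mg/L.
Travel time t = 3300 m / 0.27 m/s = 1.222e+04 s = 0.1415 d.
C = 29.36·exp(−0.84·0.1415) = 29.36·0.888 = 26.07 mg/L.

26.1 mg/L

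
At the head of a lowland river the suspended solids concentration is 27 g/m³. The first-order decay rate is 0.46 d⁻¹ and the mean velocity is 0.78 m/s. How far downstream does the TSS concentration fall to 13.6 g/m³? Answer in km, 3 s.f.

From C = C₀·e^(−kt), t = ln(C₀/C)/k = ln(27/13.6)/0.46 = 0.6858/0.46 = 1.491 d.
Distance = v·t = 0.78 m/s × 1.288e+05 s = 1.005e+05 m = 100.5 km.

100 km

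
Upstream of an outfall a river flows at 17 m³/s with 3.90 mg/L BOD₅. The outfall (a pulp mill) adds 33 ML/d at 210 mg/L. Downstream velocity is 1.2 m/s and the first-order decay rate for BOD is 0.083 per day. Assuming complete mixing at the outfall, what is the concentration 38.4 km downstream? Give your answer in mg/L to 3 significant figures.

8.17 mg/L

33 ML/d = 0.3819 m³/s.
After complete mixing, C₀ = (0.3819·210 + 17·3.9) / 17.38 = 8.429 mg/L.
Travel time t = 3.84e+04 m / 1.2 m/s = 3.2e+04 s = 0.3704 d.
C = 8.429·exp(−0.083·0.3704) = 8.429·0.9697 = 8.174 mg/L.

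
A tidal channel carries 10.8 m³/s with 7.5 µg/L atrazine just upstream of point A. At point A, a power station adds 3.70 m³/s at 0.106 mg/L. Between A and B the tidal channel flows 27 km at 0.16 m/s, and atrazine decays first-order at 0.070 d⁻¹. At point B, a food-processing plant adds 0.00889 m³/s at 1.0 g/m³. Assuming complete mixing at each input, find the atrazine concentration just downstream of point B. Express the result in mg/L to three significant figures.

7.5 µg/L = 0.0075 mg/L.
After input A: C = (10.8·0.0075 + 3.7·0.106) / 14.5 = 0.03263 mg/L.
Over the 27 km reach to input B (t = 1.688e+05 s = 1.953 d), decay gives C = 0.03263·exp(−0.070·1.953) = 0.02846 mg/L.
After input B: C = (14.5·0.02846 + 0.00889·1) / 14.51 = 0.02906 mg/L.

0.0291 mg/L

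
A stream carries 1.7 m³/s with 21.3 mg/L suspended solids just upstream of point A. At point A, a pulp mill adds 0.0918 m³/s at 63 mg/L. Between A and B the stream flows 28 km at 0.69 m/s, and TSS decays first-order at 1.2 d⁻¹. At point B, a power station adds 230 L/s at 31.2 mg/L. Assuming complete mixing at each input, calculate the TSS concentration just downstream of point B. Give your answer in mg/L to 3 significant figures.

15.4 mg/L

After input A: C = (1.7·21.3 + 0.0918·63) / 1.792 = 23.44 mg/L.
Over the 28 km reach to input B (t = 4.058e+04 s = 0.4697 d), decay gives C = 23.44·exp(−1.2·0.4697) = 13.34 mg/L.
230 L/s = 0.23 m³/s.
After input B: C = (1.792·13.34 + 0.23·31.2) / 2.022 = 15.37 mg/L.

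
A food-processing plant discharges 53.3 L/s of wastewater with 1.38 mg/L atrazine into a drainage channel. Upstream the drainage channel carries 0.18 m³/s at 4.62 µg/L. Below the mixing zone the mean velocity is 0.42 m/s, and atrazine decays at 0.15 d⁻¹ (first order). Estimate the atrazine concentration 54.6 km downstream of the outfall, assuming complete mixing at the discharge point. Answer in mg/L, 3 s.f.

53.3 L/s = 0.0533 m³/s.
4.62 µg/L = 0.00462 mg/L.
After complete mixing, C₀ = (0.0533·1.38 + 0.18·0.00462) / 0.2333 = 0.3188 mg/L.
Travel time t = 5.46e+04 m / 0.42 m/s = 1.3e+05 s = 1.505 d.
C = 0.3188·exp(−0.15·1.505) = 0.3188·0.798 = 0.2544 mg/L.

0.254 mg/L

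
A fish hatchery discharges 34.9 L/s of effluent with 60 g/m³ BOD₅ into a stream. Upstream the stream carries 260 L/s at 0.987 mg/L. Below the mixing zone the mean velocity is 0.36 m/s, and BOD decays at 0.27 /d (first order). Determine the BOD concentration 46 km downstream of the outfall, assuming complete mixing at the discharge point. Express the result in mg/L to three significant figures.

5.35 mg/L

34.9 L/s = 0.0349 m³/s.
260 L/s = 0.26 m³/s.
After complete mixing, C₀ = (0.0349·60 + 0.26·0.987) / 0.2949 = 7.971 mg/L.
Travel time t = 4.6e+04 m / 0.36 m/s = 1.278e+05 s = 1.479 d.
C = 7.971·exp(−0.27·1.479) = 7.971·0.6708 = 5.347 mg/L.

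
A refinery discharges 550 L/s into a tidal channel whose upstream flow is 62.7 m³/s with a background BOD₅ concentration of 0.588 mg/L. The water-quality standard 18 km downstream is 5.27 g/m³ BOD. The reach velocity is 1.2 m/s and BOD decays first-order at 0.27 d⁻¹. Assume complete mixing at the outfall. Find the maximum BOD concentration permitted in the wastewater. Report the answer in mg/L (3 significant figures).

568 mg/L

550 L/s = 0.55 m³/s.
Travel time to the compliance point: t = 1.8e+04/1.2 = 1.5e+04 s = 0.1736 d; decay factor exp(−0.27·0.1736) = 0.9542.
So the concentration just after mixing may be at most 5.27/0.9542 = 5.523 mg/L.
Mass balance: 5.523·63.25 = 0.55·Cₑ + 62.7·0.588.
Cₑ = (349.3 − 36.87) / 0.55 = 568.1 mg/L.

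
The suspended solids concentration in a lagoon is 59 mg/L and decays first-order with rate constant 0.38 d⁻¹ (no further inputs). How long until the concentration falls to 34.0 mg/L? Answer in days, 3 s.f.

1.45 d

t = ln(C₀/C)/k = ln(59/34.0)/0.38 = 0.5512/0.38 = 1.45 d.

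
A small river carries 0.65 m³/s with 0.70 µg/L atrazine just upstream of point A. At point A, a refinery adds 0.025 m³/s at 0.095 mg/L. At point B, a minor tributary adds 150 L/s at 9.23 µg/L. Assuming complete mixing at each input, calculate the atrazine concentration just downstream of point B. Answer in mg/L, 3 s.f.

0.00511 mg/L

0.70 µg/L = 0.0007 mg/L.
After input A: C = (0.65·0.0007 + 0.025·0.095) / 0.675 = 0.004193 mg/L.
150 L/s = 0.15 m³/s.
9.23 µg/L = 0.00923 mg/L.
After input B: C = (0.675·0.004193 + 0.15·0.00923) / 0.825 = 0.005108 mg/L.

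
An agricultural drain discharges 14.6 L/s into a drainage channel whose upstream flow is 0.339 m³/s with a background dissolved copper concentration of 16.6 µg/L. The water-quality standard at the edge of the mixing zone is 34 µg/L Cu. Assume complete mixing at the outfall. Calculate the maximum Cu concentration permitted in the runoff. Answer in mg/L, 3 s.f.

14.6 L/s = 0.0146 m³/s.
16.6 µg/L = 0.0166 mg/L.
34 µg/L = 0.034 mg/L.
Mass balance: 0.034·0.3536 = 0.0146·Cₑ + 0.339·0.0166.
Cₑ = (0.01202 − 0.005627) / 0.0146 = 0.438 mg/L.

0.438 mg/L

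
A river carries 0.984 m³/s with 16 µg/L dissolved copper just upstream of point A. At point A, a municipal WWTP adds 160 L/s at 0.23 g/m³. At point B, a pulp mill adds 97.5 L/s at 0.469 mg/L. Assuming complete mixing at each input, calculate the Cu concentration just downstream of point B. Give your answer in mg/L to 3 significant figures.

0.0792 mg/L

16 µg/L = 0.016 mg/L.
160 L/s = 0.16 m³/s.
After input A: C = (0.984·0.016 + 0.16·0.23) / 1.144 = 0.04593 mg/L.
97.5 L/s = 0.0975 m³/s.
After input B: C = (1.144·0.04593 + 0.0975·0.469) / 1.241 = 0.07916 mg/L.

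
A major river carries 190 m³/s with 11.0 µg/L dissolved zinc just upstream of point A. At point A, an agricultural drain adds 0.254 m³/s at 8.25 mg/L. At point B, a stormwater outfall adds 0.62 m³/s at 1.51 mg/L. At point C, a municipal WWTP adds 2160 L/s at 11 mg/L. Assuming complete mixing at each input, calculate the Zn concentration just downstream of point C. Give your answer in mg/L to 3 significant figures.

11.0 µg/L = 0.011 mg/L.
After input A: C = (190·0.011 + 0.254·8.25) / 190.3 = 0.022 mg/L.
After input B: C = (190.3·0.022 + 0.62·1.51) / 190.9 = 0.02683 mg/L.
2160 L/s = 2.16 m³/s.
After input C: C = (190.9·0.02683 + 2.16·11) / 193 = 0.1496 mg/L.

0.150 mg/L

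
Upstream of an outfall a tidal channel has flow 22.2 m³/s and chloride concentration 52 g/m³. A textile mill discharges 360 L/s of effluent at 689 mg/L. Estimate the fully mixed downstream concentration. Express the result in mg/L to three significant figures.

360 L/s = 0.36 m³/s.
Flow-weighted mixing gives C = (0.36·689 + 22.2·52) / (0.36 + 22.2) = 1402/22.56 = 62.16 mg/L.

62.2 mg/L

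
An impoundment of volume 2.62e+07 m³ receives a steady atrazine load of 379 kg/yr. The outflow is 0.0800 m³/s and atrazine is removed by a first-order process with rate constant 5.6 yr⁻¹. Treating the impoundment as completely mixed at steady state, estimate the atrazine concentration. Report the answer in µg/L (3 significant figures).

2.54 µg/L

Outflow Q = 0.0800 m³/s × 3.156e+07 s/yr = 2.525e+06 m³/yr.
Steady-state CSTR mass balance: W = Q·C + k·V·C, so C = W/(Q + kV).
Q + kV = 2.525e+06 + 5.6·2.62e+07 = 1.492e+08 m³/yr.
C = 379/1.492e+08 = 2.539e-06 kg/m³ = 0.002539 mg/L = 2.539 µg/L.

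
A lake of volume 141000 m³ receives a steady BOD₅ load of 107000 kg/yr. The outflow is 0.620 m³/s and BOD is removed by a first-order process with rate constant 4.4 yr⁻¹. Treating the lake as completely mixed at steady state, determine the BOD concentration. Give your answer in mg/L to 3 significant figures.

Outflow Q = 0.620 m³/s × 3.156e+07 s/yr = 1.957e+07 m³/yr.
Steady-state CSTR mass balance: W = Q·C + k·V·C, so C = W/(Q + kV).
Q + kV = 1.957e+07 + 4.4·141000 = 2.019e+07 m³/yr.
C = 107000/2.019e+07 = 0.005301 kg/m³ = 5.301 mg/L.

5.30 mg/L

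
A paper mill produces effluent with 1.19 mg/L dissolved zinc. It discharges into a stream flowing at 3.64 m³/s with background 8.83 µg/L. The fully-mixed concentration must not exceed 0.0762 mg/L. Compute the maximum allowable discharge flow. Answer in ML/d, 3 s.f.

19.0 ML/d

8.83 µg/L = 0.00883 mg/L.
Mass balance at complete mixing: C_std·(Q_w + Q_r) = Q_w·C_e + Q_r·C_b.
Rearranging, Q_w = Q_r·(C_std − C_b)/(C_e − C_std) = 3.64·(0.0762 − 0.00883) / (1.19 − 0.0762) = 0.2202 m³/s.
= 19.02 ML/d.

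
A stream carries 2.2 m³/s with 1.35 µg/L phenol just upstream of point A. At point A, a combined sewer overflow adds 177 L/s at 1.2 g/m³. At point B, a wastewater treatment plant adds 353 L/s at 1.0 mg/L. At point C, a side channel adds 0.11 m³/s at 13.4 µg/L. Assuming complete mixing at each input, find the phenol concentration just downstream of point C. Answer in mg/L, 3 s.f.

1.35 µg/L = 0.00135 mg/L.
177 L/s = 0.177 m³/s.
After input A: C = (2.2·0.00135 + 0.177·1.2) / 2.377 = 0.09061 mg/L.
353 L/s = 0.353 m³/s.
After input B: C = (2.377·0.09061 + 0.353·1) / 2.73 = 0.2082 mg/L.
13.4 µg/L = 0.0134 mg/L.
After input C: C = (2.73·0.2082 + 0.11·0.0134) / 2.84 = 0.2006 mg/L.

0.201 mg/L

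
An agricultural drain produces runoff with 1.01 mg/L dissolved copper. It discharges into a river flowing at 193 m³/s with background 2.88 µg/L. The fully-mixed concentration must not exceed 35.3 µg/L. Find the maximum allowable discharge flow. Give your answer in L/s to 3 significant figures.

6420 L/s

2.88 µg/L = 0.00288 mg/L.
35.3 µg/L = 0.0353 mg/L.
Mass balance at complete mixing: C_std·(Q_w + Q_r) = Q_w·C_e + Q_r·C_b.
Rearranging, Q_w = Q_r·(C_std − C_b)/(C_e − C_std) = 193·(0.0353 − 0.00288) / (1.01 − 0.0353) = 6.419 m³/s.
= 6419 L/s.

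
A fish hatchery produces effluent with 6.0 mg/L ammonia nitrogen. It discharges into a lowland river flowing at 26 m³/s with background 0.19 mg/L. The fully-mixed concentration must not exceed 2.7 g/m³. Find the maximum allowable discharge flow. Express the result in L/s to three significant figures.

19800 L/s

Mass balance at complete mixing: C_std·(Q_w + Q_r) = Q_w·C_e + Q_r·C_b.
Rearranging, Q_w = Q_r·(C_std − C_b)/(C_e − C_std) = 26·(2.7 − 0.19) / (6 − 2.7) = 19.78 m³/s.
= 1.978e+04 L/s.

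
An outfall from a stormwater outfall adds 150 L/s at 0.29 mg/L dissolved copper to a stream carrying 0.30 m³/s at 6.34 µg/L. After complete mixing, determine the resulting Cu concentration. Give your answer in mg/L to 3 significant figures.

150 L/s = 0.15 m³/s.
6.34 µg/L = 0.00634 mg/L.
Flow-weighted mixing gives C = (0.15·0.29 + 0.3·0.00634) / (0.15 + 0.3) = 0.0454/0.45 = 0.1009 mg/L.

0.101 mg/L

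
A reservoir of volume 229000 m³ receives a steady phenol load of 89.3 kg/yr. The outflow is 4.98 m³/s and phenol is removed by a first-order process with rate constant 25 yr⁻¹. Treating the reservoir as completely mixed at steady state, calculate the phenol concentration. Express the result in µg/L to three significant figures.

Outflow Q = 4.98 m³/s × 3.156e+07 s/yr = 1.572e+08 m³/yr.
Steady-state CSTR mass balance: W = Q·C + k·V·C, so C = W/(Q + kV).
Q + kV = 1.572e+08 + 25·229000 = 1.629e+08 m³/yr.
C = 89.3/1.629e+08 = 5.483e-07 kg/m³ = 0.0005483 mg/L = 0.5483 µg/L.

0.548 µg/L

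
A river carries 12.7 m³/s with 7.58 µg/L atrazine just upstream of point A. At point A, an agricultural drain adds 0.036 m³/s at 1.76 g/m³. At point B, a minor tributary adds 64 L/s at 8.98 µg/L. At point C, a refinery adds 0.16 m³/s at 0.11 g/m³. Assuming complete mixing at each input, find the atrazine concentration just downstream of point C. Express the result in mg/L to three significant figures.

7.58 µg/L = 0.00758 mg/L.
After input A: C = (12.7·0.00758 + 0.036·1.76) / 12.74 = 0.01253 mg/L.
64 L/s = 0.064 m³/s.
8.98 µg/L = 0.00898 mg/L.
After input B: C = (12.74·0.01253 + 0.064·0.00898) / 12.8 = 0.01252 mg/L.
After input C: C = (12.8·0.01252 + 0.16·0.11) / 12.96 = 0.01372 mg/L.

0.0137 mg/L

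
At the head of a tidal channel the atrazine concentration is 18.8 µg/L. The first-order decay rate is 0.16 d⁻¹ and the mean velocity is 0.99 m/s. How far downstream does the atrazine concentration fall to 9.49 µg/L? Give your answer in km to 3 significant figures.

365 km

From C = C₀·e^(−kt), t = ln(C₀/C)/k = ln(18.8/9.49)/0.16 = 0.6836/0.16 = 4.273 d.
Distance = v·t = 0.99 m/s × 3.692e+05 s = 3.655e+05 m = 365.5 km.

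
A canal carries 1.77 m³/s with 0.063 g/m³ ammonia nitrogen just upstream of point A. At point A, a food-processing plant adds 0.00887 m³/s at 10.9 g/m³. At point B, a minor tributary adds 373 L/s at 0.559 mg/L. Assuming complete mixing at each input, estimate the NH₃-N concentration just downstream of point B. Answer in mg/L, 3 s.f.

After input A: C = (1.77·0.063 + 0.00887·10.9) / 1.779 = 0.117 mg/L.
373 L/s = 0.373 m³/s.
After input B: C = (1.779·0.117 + 0.373·0.559) / 2.152 = 0.1936 mg/L.

0.194 mg/L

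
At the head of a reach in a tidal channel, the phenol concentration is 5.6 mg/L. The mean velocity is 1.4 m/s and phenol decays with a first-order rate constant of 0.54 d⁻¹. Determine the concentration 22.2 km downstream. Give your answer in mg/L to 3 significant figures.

5.07 mg/L

Travel time t = 22.2 km / 1.4 m/s = 2.22e+04/1.4 = 1.586e+04 s = 0.1835 d.
First-order decay: C = 5.6·exp(−0.54·0.1835) = 5.6·0.9056 = 5.072 mg/L.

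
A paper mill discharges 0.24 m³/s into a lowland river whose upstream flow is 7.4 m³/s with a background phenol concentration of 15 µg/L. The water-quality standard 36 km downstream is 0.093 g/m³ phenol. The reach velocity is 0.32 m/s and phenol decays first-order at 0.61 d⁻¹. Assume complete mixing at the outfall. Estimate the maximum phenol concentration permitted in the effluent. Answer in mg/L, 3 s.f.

6.09 mg/L

15 µg/L = 0.015 mg/L.
Travel time to the compliance point: t = 3.6e+04/0.32 = 1.125e+05 s = 1.302 d; decay factor exp(−0.61·1.302) = 0.4519.
So the concentration just after mixing may be at most 0.093/0.4519 = 0.2058 mg/L.
Mass balance: 0.2058·7.64 = 0.24·Cₑ + 7.4·0.015.
Cₑ = (1.572 − 0.111) / 0.24 = 6.089 mg/L.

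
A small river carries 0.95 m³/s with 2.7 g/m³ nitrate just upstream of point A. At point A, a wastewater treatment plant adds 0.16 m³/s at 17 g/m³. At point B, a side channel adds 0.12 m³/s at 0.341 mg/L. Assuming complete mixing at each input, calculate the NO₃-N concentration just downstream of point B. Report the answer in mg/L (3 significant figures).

After input A: C = (0.95·2.7 + 0.16·17) / 1.11 = 4.761 mg/L.
After input B: C = (1.11·4.761 + 0.12·0.341) / 1.23 = 4.33 mg/L.

4.33 mg/L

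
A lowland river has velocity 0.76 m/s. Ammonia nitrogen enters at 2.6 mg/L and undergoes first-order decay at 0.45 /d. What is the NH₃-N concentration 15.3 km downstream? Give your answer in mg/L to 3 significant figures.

Travel time t = 15.3 km / 0.76 m/s = 1.53e+04/0.76 = 2.013e+04 s = 0.233 d.
First-order decay: C = 2.6·exp(−0.45·0.233) = 2.6·0.9005 = 2.341 mg/L.

2.34 mg/L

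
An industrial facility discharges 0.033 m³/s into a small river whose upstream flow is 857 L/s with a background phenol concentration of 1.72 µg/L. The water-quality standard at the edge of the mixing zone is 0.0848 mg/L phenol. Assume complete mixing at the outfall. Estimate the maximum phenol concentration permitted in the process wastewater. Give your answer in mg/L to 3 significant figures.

857 L/s = 0.857 m³/s.
1.72 µg/L = 0.00172 mg/L.
Mass balance: 0.0848·0.89 = 0.033·Cₑ + 0.857·0.00172.
Cₑ = (0.07547 − 0.001474) / 0.033 = 2.242 mg/L.

2.24 mg/L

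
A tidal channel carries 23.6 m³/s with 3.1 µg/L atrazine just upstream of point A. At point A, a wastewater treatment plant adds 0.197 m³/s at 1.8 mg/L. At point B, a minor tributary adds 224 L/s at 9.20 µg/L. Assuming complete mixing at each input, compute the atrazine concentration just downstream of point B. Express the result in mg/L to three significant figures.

0.0179 mg/L

3.1 µg/L = 0.0031 mg/L.
After input A: C = (23.6·0.0031 + 0.197·1.8) / 23.8 = 0.01798 mg/L.
224 L/s = 0.224 m³/s.
9.20 µg/L = 0.0092 mg/L.
After input B: C = (23.8·0.01798 + 0.224·0.0092) / 24.02 = 0.01789 mg/L.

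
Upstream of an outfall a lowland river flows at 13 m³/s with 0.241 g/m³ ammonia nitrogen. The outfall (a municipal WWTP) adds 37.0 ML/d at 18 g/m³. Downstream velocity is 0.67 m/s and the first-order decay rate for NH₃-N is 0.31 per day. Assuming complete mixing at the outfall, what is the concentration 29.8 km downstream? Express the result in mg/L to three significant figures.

0.688 mg/L

37.0 ML/d = 0.4282 m³/s.
After complete mixing, C₀ = (0.4282·18 + 13·0.241) / 13.43 = 0.8074 mg/L.
Travel time t = 2.98e+04 m / 0.67 m/s = 4.448e+04 s = 0.5148 d.
C = 0.8074·exp(−0.31·0.5148) = 0.8074·0.8525 = 0.6883 mg/L.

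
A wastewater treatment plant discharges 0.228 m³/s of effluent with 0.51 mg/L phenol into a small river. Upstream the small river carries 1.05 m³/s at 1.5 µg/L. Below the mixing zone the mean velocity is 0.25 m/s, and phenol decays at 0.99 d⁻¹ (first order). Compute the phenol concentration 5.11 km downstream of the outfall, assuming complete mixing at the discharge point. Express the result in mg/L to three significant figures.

1.5 µg/L = 0.0015 mg/L.
After complete mixing, C₀ = (0.228·0.51 + 1.05·0.0015) / 1.278 = 0.09222 mg/L.
Travel time t = 5110 m / 0.25 m/s = 2.044e+04 s = 0.2366 d.
C = 0.09222·exp(−0.99·0.2366) = 0.09222·0.7912 = 0.07296 mg/L.

0.0730 mg/L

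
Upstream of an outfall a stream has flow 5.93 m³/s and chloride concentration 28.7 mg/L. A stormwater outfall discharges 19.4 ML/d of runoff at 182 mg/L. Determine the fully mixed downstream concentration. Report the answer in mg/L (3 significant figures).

34.3 mg/L

19.4 ML/d = 0.2245 m³/s.
Conservation of mass across the mixing zone: C = (0.2245·182 + 5.93·28.7) / (0.2245 + 5.93) = 211.1/6.155 = 34.29 mg/L.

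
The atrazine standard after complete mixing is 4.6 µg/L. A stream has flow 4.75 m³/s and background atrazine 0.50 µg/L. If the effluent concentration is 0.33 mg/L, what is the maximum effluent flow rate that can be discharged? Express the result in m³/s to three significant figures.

0.0598 m³/s

0.50 µg/L = 0.0005 mg/L.
4.6 µg/L = 0.0046 mg/L.
Mass balance at complete mixing: C_std·(Q_w + Q_r) = Q_w·C_e + Q_r·C_b.
Rearranging, Q_w = Q_r·(C_std − C_b)/(C_e − C_std) = 4.75·(0.0046 − 0.0005) / (0.33 − 0.0046) = 0.05985 m³/s.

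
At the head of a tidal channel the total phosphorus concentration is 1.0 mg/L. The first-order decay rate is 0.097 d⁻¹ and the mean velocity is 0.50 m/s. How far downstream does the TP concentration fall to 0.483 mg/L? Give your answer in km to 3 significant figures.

From C = C₀·e^(−kt), t = ln(C₀/C)/k = ln(1.0/0.483)/0.097 = 0.7277/0.097 = 7.502 d.
Distance = v·t = 0.50 m/s × 6.482e+05 s = 3.241e+05 m = 324.1 km.

324 km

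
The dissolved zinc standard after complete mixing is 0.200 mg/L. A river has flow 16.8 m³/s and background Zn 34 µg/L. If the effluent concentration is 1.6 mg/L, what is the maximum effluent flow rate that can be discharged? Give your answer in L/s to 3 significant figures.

34 µg/L = 0.034 mg/L.
Mass balance at complete mixing: C_std·(Q_w + Q_r) = Q_w·C_e + Q_r·C_b.
Rearranging, Q_w = Q_r·(C_std − C_b)/(C_e − C_std) = 16.8·(0.2 − 0.034) / (1.6 − 0.2) = 1.992 m³/s.
= 1992 L/s.

1990 L/s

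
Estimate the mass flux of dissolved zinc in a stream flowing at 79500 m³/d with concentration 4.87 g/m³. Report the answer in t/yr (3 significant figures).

79500 m³/d = 0.9201 m³/s.
Mass flux = Q·C = 0.9201 m³/s × 4.87 g/m³ = 4.481 g/s.
= 4.481 g/s × 31.56 = 141.4 t/yr.

141 t/yr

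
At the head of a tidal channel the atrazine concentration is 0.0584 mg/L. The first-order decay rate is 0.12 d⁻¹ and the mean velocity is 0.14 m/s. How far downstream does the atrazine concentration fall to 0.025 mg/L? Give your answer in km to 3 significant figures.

From C = C₀·e^(−kt), t = ln(C₀/C)/k = ln(0.0584/0.025)/0.12 = 0.8484/0.12 = 7.07 d.
Distance = v·t = 0.14 m/s × 6.109e+05 s = 8.552e+04 m = 85.52 km.

85.5 km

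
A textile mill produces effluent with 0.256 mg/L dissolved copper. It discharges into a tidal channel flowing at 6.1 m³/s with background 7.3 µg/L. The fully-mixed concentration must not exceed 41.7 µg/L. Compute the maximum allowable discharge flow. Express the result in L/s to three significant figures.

7.3 µg/L = 0.0073 mg/L.
41.7 µg/L = 0.0417 mg/L.
Mass balance at complete mixing: C_std·(Q_w + Q_r) = Q_w·C_e + Q_r·C_b.
Rearranging, Q_w = Q_r·(C_std − C_b)/(C_e − C_std) = 6.1·(0.0417 − 0.0073) / (0.256 − 0.0417) = 0.9792 m³/s.
= 979.2 L/s.

979 L/s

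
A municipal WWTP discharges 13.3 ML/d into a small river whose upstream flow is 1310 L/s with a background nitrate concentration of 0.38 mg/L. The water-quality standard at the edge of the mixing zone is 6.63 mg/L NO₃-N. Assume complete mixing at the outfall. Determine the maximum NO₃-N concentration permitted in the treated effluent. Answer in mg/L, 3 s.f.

59.8 mg/L

13.3 ML/d = 0.1539 m³/s.
1310 L/s = 1.31 m³/s.
Mass balance: 6.63·1.464 = 0.1539·Cₑ + 1.31·0.38.
Cₑ = (9.706 − 0.4978) / 0.1539 = 59.82 mg/L.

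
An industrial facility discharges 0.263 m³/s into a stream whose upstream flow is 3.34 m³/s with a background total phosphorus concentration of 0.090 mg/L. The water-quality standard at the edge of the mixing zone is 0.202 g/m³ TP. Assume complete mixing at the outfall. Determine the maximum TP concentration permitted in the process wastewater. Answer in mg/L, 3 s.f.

Mass balance: 0.202·3.603 = 0.263·Cₑ + 3.34·0.09.
Cₑ = (0.7278 − 0.3006) / 0.263 = 1.624 mg/L.

1.62 mg/L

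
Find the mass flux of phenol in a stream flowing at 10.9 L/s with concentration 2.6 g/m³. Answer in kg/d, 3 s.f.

2.45 kg/d

10.9 L/s = 0.0109 m³/s.
Mass flux = Q·C = 0.0109 m³/s × 2.6 g/m³ = 0.02834 g/s.
= 0.02834 g/s × 86.4 = 2.449 kg/d.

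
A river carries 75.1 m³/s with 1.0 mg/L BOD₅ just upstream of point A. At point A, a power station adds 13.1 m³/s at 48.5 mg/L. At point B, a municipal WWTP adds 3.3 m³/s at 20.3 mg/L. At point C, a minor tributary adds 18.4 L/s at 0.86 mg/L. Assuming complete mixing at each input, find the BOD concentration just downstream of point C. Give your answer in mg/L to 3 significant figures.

After input A: C = (75.1·1 + 13.1·48.5) / 88.2 = 8.055 mg/L.
After input B: C = (88.2·8.055 + 3.3·20.3) / 91.5 = 8.497 mg/L.
18.4 L/s = 0.0184 m³/s.
After input C: C = (91.5·8.497 + 0.0184·0.86) / 91.52 = 8.495 mg/L.

8.50 mg/L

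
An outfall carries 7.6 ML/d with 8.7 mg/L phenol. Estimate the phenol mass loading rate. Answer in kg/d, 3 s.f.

7.6 ML/d = 0.08796 m³/s.
Mass flux = Q·C = 0.08796 m³/s × 8.7 g/m³ = 0.7653 g/s.
= 0.7653 g/s × 86.4 = 66.12 kg/d.

66.1 kg/d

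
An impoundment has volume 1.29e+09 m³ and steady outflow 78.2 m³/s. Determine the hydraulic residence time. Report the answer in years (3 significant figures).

0.523 yr

Q = 78.2 m³/s × 3.156e+07 s/yr = 2.468e+09 m³/yr.
Hydraulic residence time τ = V/Q = 1.29e+09/2.468e+09 = 0.5227 yr.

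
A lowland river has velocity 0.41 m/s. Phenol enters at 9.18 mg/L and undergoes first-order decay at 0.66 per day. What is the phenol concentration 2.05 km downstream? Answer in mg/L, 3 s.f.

8.84 mg/L

Travel time t = 2.05 km / 0.41 m/s = 2050/0.41 = 5000 s = 0.05787 d.
First-order decay: C = 9.18·exp(−0.66·0.05787) = 9.18·0.9625 = 8.836 mg/L.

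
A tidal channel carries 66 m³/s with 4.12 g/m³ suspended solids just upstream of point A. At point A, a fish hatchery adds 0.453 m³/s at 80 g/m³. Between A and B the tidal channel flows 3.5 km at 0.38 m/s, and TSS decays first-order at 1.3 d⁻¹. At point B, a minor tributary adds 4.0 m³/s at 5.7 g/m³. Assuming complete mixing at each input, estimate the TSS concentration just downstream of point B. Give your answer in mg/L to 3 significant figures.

After input A: C = (66·4.12 + 0.453·80) / 66.45 = 4.637 mg/L.
Over the 3.5 km reach to input B (t = 9211 s = 0.1066 d), decay gives C = 4.637·exp(−1.3·0.1066) = 4.037 mg/L.
After input B: C = (66.45·4.037 + 4·5.7) / 70.45 = 4.132 mg/L.

4.13 mg/L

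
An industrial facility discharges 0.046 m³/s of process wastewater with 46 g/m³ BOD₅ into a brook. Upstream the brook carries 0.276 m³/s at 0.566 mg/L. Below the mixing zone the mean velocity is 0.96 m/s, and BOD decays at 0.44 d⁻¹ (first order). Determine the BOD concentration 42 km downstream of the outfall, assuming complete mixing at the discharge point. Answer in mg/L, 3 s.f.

5.65 mg/L

After complete mixing, C₀ = (0.046·46 + 0.276·0.566) / 0.322 = 7.057 mg/L.
Travel time t = 4.2e+04 m / 0.96 m/s = 4.375e+04 s = 0.5064 d.
C = 7.057·exp(−0.44·0.5064) = 7.057·0.8003 = 5.647 mg/L.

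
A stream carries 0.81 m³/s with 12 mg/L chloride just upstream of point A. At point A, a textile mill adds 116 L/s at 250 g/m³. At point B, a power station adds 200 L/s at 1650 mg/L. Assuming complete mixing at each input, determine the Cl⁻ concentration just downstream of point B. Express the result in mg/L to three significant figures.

327 mg/L

116 L/s = 0.116 m³/s.
After input A: C = (0.81·12 + 0.116·250) / 0.926 = 41.81 mg/L.
200 L/s = 0.2 m³/s.
After input B: C = (0.926·41.81 + 0.2·1650) / 1.126 = 327.5 mg/L.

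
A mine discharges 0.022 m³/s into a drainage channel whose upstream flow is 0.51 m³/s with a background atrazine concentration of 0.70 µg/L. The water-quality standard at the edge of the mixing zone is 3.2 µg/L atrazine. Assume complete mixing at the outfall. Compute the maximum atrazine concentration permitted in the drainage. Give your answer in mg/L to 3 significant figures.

0.0612 mg/L

0.70 µg/L = 0.0007 mg/L.
3.2 µg/L = 0.0032 mg/L.
Mass balance: 0.0032·0.532 = 0.022·Cₑ + 0.51·0.0007.
Cₑ = (0.001702 − 0.000357) / 0.022 = 0.06115 mg/L.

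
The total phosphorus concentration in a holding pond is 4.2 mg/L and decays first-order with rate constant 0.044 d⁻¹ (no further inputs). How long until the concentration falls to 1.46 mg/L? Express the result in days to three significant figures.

24.0 d

t = ln(C₀/C)/k = ln(4.2/1.46)/0.044 = 1.057/0.044 = 24.01 d.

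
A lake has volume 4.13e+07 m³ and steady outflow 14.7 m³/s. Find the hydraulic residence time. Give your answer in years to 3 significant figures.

Q = 14.7 m³/s × 3.156e+07 s/yr = 4.639e+08 m³/yr.
Hydraulic residence time τ = V/Q = 4.13e+07/4.639e+08 = 0.08903 yr.

0.0890 yr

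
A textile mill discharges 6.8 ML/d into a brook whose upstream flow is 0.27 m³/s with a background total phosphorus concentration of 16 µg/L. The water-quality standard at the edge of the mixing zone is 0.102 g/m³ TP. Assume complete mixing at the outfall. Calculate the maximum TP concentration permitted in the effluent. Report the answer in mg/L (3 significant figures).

0.397 mg/L

6.8 ML/d = 0.0787 m³/s.
16 µg/L = 0.016 mg/L.
Mass balance: 0.102·0.3487 = 0.0787·Cₑ + 0.27·0.016.
Cₑ = (0.03557 − 0.00432) / 0.0787 = 0.397 mg/L.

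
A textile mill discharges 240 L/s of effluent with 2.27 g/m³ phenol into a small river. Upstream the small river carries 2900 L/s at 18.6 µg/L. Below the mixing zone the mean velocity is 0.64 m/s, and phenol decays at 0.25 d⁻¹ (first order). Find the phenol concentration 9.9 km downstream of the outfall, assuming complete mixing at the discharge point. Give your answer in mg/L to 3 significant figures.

240 L/s = 0.24 m³/s.
2900 L/s = 2.9 m³/s.
18.6 µg/L = 0.0186 mg/L.
After complete mixing, C₀ = (0.24·2.27 + 2.9·0.0186) / 3.14 = 0.1907 mg/L.
Travel time t = 9900 m / 0.64 m/s = 1.547e+04 s = 0.179 d.
C = 0.1907·exp(−0.25·0.179) = 0.1907·0.9562 = 0.1823 mg/L.

0.182 mg/L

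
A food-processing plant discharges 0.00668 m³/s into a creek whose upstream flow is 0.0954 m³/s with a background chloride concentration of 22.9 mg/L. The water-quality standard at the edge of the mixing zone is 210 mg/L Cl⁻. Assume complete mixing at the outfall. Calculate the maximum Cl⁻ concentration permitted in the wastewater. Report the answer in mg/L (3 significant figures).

2880 mg/L

Mass balance: 210·0.1021 = 0.00668·Cₑ + 0.0954·22.9.
Cₑ = (21.44 − 2.185) / 0.00668 = 2882 mg/L.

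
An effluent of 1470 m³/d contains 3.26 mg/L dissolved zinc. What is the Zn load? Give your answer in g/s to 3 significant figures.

1470 m³/d = 0.01701 m³/s.
Mass flux = Q·C = 0.01701 m³/s × 3.26 g/m³ = 0.05547 g/s.

0.0555 g/s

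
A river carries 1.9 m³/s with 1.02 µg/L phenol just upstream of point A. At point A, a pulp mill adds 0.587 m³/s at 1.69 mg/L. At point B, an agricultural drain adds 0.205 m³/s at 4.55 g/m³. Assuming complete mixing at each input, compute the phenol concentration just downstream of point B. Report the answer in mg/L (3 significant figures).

1.02 µg/L = 0.00102 mg/L.
After input A: C = (1.9·0.00102 + 0.587·1.69) / 2.487 = 0.3997 mg/L.
After input B: C = (2.487·0.3997 + 0.205·4.55) / 2.692 = 0.7157 mg/L.

0.716 mg/L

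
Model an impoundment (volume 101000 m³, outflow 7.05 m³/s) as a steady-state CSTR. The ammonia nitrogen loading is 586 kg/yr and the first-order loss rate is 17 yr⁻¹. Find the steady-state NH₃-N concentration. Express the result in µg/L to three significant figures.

2.61 µg/L

Outflow Q = 7.05 m³/s × 3.156e+07 s/yr = 2.225e+08 m³/yr.
Steady-state CSTR mass balance: W = Q·C + k·V·C, so C = W/(Q + kV).
Q + kV = 2.225e+08 + 17·101000 = 2.242e+08 m³/yr.
C = 586/2.242e+08 = 2.614e-06 kg/m³ = 0.002614 mg/L = 2.614 µg/L.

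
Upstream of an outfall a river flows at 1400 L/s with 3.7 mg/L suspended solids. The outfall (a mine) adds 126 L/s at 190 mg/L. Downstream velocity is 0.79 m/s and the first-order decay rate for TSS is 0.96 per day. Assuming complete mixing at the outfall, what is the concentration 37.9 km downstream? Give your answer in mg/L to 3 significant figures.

11.2 mg/L

126 L/s = 0.126 m³/s.
1400 L/s = 1.4 m³/s.
After complete mixing, C₀ = (0.126·190 + 1.4·3.7) / 1.526 = 19.08 mg/L.
Travel time t = 3.79e+04 m / 0.79 m/s = 4.797e+04 s = 0.5553 d.
C = 19.08·exp(−0.96·0.5553) = 19.08·0.5868 = 11.2 mg/L.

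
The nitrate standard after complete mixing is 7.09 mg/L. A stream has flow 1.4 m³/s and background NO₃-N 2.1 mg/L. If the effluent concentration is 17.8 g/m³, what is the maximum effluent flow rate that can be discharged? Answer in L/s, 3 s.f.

Mass balance at complete mixing: C_std·(Q_w + Q_r) = Q_w·C_e + Q_r·C_b.
Rearranging, Q_w = Q_r·(C_std − C_b)/(C_e − C_std) = 1.4·(7.09 − 2.1) / (17.8 − 7.09) = 0.6523 m³/s.
= 652.3 L/s.

652 L/s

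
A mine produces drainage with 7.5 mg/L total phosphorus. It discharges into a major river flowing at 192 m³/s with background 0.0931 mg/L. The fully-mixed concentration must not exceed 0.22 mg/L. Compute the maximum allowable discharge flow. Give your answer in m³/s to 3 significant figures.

Mass balance at complete mixing: C_std·(Q_w + Q_r) = Q_w·C_e + Q_r·C_b.
Rearranging, Q_w = Q_r·(C_std − C_b)/(C_e − C_std) = 192·(0.22 − 0.0931) / (7.5 − 0.22) = 3.347 m³/s.

3.35 m³/s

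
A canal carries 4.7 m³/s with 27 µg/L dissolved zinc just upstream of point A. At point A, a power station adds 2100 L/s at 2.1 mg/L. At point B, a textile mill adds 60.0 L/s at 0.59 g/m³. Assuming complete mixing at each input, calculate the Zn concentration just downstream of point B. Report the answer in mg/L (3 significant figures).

27 µg/L = 0.027 mg/L.
2100 L/s = 2.1 m³/s.
After input A: C = (4.7·0.027 + 2.1·2.1) / 6.8 = 0.6672 mg/L.
60.0 L/s = 0.06 m³/s.
After input B: C = (6.8·0.6672 + 0.06·0.59) / 6.86 = 0.6665 mg/L.

0.667 mg/L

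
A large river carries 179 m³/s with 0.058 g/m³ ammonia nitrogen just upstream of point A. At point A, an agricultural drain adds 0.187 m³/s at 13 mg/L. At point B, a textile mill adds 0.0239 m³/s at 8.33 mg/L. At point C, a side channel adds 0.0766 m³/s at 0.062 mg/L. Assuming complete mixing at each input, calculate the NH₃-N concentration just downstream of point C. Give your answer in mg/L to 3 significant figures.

After input A: C = (179·0.058 + 0.187·13) / 179.2 = 0.07151 mg/L.
After input B: C = (179.2·0.07151 + 0.0239·8.33) / 179.2 = 0.07261 mg/L.
After input C: C = (179.2·0.07261 + 0.0766·0.062) / 179.3 = 0.0726 mg/L.

0.0726 mg/L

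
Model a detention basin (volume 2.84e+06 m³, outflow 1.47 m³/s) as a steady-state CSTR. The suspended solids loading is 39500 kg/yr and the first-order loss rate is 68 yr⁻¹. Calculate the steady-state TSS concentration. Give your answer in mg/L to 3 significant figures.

Outflow Q = 1.47 m³/s × 3.156e+07 s/yr = 4.639e+07 m³/yr.
Steady-state CSTR mass balance: W = Q·C + k·V·C, so C = W/(Q + kV).
Q + kV = 4.639e+07 + 68·2.84e+06 = 2.395e+08 m³/yr.
C = 39500/2.395e+08 = 0.0001649 kg/m³ = 0.1649 mg/L.

0.165 mg/L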